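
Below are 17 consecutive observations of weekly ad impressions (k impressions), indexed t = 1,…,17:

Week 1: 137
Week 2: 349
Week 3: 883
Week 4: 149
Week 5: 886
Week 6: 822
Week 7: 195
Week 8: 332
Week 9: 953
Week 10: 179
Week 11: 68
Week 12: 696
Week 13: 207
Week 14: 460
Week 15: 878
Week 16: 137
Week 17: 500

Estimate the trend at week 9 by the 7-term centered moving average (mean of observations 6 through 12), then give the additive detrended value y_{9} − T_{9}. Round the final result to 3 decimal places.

Trend T_9 = (822 + 195 + 332 + 953 + 179 + 68 + 696) / 7 = 3245/7 = 463.57143
Detrended value: 953 − 463.57143 = 489.429

489.429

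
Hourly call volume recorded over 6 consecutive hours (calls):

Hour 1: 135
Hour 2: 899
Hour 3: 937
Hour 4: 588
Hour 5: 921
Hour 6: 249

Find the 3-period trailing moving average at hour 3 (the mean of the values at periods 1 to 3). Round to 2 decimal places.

Sum of periods 1–3: 135 + 899 + 937 = 1971
Divide by 3: 1971 / 3 = 657.00

657.00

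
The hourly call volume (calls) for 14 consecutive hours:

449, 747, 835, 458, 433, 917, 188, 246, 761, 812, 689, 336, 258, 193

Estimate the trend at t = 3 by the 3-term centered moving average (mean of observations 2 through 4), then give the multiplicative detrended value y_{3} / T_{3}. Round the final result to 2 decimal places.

1.23

Trend T_3 = (747 + 835 + 458) / 3 = 2040/3 = 680.0000
Ratio to trend: 835 / 680.0000 = 1.23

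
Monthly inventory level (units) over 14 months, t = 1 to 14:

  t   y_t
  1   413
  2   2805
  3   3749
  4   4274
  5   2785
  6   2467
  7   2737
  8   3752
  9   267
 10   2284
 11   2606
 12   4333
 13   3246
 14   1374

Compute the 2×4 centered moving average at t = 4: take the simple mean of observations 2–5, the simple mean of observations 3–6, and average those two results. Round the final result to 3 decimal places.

Sum over 2–5: 2805 + 3749 + 4274 + 2785 = 13613
Sum over 3–6: 3749 + 4274 + 2785 + 2467 = 13275
CMA at t=4 = (13613 + 13275) / (2·4) = 26888 / 8 = 3361.000

3361.000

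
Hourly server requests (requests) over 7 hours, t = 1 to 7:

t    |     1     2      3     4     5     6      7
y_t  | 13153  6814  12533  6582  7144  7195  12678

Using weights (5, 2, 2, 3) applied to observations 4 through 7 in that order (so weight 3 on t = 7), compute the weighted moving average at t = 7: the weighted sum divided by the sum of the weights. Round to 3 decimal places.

Weighted sum: 5·6582 + 2·7144 + 2·7195 + 3·12678 = 32910 + 14288 + 14390 + 38034 = 99622
Weight total: 5 + 2 + 2 + 3 = 12
WMA = 99622 / 12 = 8301.833

8301.833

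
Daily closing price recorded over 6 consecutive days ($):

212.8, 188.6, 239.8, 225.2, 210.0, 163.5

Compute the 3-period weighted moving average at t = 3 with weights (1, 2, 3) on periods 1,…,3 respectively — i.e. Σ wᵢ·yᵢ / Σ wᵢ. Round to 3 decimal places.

Weighted sum: 1·212.8 + 2·188.6 + 3·239.8 = 212.8 + 377.2 + 719.4 = 1309.4
Weight total: 1 + 2 + 3 = 6
WMA = 1309.4 / 6 = 218.233

218.233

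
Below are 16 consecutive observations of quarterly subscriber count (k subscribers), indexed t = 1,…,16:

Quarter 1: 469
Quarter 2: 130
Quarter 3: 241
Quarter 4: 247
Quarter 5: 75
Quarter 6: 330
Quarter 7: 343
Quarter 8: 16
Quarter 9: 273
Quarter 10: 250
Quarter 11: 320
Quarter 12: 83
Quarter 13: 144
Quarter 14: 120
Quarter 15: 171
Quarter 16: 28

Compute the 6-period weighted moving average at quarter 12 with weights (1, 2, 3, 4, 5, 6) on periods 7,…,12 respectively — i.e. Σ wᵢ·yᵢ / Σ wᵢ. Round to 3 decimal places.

Weighted sum: 1·343 + 2·16 + 3·273 + 4·250 + 5·320 + 6·83 = 343 + 32 + 819 + 1000 + 1600 + 498 = 4292
Weight total: 1 + 2 + 3 + 4 + 5 + 6 = 21
WMA = 4292 / 21 = 204.381

204.381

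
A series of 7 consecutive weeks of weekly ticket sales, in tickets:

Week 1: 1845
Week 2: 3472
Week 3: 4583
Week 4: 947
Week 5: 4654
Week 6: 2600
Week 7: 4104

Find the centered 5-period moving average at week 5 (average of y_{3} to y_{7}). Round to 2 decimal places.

Sum of periods 3–7: 4583 + 947 + 4654 + 2600 + 4104 = 16888
Divide by 5: 16888 / 5 = 3377.60

3377.60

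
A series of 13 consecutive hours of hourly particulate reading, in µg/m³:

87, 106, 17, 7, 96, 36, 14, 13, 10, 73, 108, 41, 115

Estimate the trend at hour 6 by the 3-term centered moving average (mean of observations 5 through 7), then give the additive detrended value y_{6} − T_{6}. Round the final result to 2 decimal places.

-12.67

Trend T_6 = (96 + 36 + 14) / 3 = 146/3 = 48.6667
Detrended value: 36 − 48.6667 = -12.67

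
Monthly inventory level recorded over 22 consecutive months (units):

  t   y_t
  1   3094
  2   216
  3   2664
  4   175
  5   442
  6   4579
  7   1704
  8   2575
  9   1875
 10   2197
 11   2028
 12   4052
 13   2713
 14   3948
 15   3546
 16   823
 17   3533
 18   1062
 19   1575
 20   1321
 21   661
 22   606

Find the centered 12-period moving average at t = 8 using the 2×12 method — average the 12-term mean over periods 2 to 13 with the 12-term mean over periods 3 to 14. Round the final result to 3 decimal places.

2257.167

Sum over 2–13: 216 + 2664 + 175 + 442 + 4579 + 1704 + 2575 + 1875 + 2197 + 2028 + 4052 + 2713 = 25220
Sum over 3–14: 2664 + 175 + 442 + 4579 + 1704 + 2575 + 1875 + 2197 + 2028 + 4052 + 2713 + 3948 = 28952
CMA at t=8 = (25220 + 28952) / (2·12) = 54172 / 24 = 2257.167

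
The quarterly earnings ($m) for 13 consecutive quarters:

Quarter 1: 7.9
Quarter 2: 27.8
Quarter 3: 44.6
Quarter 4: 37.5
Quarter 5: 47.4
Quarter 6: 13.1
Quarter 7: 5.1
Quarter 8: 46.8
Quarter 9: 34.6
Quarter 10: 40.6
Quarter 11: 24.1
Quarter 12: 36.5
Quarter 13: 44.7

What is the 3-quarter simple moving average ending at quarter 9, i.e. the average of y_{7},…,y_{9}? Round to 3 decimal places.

28.833

Sum of periods 7–9: 5.1 + 46.8 + 34.6 = 86.5
Divide by 3: 86.5 / 3 = 28.833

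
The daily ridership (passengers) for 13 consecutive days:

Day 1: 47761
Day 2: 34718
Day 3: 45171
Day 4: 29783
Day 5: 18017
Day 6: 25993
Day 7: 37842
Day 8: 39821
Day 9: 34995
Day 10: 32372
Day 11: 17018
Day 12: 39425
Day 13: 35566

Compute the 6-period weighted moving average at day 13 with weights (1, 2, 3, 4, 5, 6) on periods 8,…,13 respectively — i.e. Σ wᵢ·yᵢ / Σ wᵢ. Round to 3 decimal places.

32643.810

Weighted sum: 1·39821 + 2·34995 + 3·32372 + 4·17018 + 5·39425 + 6·35566 = 39821 + 69990 + 97116 + 68072 + 197125 + 213396 = 685520
Weight total: 1 + 2 + 3 + 4 + 5 + 6 = 21
WMA = 685520 / 21 = 32643.810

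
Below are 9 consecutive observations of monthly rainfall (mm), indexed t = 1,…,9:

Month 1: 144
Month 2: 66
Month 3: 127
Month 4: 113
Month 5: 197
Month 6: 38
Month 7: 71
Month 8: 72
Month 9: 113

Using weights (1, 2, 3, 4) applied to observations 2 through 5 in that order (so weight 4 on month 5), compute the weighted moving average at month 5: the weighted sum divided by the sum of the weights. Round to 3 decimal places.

144.700

Weighted sum: 1·66 + 2·127 + 3·113 + 4·197 = 66 + 254 + 339 + 788 = 1447
Weight total: 1 + 2 + 3 + 4 = 10
WMA = 1447 / 10 = 144.700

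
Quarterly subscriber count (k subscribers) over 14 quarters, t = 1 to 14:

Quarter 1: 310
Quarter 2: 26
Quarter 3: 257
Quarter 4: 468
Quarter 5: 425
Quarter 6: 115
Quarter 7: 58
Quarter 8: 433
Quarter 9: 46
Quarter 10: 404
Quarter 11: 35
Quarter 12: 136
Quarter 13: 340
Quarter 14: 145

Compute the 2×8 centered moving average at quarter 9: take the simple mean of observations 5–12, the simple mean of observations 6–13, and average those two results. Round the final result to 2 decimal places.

201.19

Sum over 5–12: 425 + 115 + 58 + 433 + 46 + 404 + 35 + 136 = 1652
Sum over 6–13: 115 + 58 + 433 + 46 + 404 + 35 + 136 + 340 = 1567
CMA at t=9 = (1652 + 1567) / (2·8) = 3219 / 16 = 201.19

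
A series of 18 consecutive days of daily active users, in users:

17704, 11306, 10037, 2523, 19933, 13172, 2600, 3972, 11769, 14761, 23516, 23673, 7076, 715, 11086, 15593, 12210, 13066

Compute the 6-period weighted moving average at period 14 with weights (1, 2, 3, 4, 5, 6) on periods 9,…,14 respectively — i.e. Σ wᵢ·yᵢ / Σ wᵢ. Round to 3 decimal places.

11723.857

Weighted sum: 1·11769 + 2·14761 + 3·23516 + 4·23673 + 5·7076 + 6·715 = 11769 + 29522 + 70548 + 94692 + 35380 + 4290 = 246201
Weight total: 1 + 2 + 3 + 4 + 5 + 6 = 21
WMA = 246201 / 21 = 11723.857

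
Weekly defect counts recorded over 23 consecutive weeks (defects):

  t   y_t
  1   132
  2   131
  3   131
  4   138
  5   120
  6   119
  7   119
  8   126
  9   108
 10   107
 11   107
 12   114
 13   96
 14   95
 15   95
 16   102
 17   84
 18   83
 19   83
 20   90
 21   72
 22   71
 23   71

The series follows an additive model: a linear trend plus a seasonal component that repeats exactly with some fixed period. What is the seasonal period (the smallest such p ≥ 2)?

4

First differences y_{t+1} − y_t: -1, 0, 7, -18, -1, 0, 7, -18, -1, 0, …
The difference pattern repeats every 4 terms and not for any smaller step, so p = 4.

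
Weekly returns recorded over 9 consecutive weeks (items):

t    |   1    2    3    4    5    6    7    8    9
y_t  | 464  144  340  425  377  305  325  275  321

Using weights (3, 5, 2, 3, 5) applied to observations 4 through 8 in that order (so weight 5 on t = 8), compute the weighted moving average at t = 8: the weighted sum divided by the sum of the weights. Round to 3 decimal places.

Weighted sum: 3·425 + 5·377 + 2·305 + 3·325 + 5·275 = 1275 + 1885 + 610 + 975 + 1375 = 6120
Weight total: 3 + 5 + 2 + 3 + 5 = 18
WMA = 6120 / 18 = 340.000

340.000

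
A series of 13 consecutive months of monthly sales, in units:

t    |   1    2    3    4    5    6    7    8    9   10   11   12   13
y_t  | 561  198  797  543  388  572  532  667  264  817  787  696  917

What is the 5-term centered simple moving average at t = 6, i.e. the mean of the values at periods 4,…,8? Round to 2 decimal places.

Sum of periods 4–8: 543 + 388 + 572 + 532 + 667 = 2702
Divide by 5: 2702 / 5 = 540.40

540.40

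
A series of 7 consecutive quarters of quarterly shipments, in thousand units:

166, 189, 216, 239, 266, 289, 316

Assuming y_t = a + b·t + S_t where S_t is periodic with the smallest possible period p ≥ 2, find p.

2

First differences y_{t+1} − y_t: 23, 27, 23, 27, 23, 27, …
The difference pattern repeats every 2 terms and not for any smaller step, so p = 2.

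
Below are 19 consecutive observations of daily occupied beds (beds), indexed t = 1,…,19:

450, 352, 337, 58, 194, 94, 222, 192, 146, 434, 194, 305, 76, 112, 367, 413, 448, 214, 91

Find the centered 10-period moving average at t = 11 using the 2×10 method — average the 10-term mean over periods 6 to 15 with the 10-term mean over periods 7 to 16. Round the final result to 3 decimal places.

230.150

Sum over 6–15: 94 + 222 + 192 + 146 + 434 + 194 + 305 + 76 + 112 + 367 = 2142
Sum over 7–16: 222 + 192 + 146 + 434 + 194 + 305 + 76 + 112 + 367 + 413 = 2461
CMA at t=11 = (2142 + 2461) / (2·10) = 4603 / 20 = 230.150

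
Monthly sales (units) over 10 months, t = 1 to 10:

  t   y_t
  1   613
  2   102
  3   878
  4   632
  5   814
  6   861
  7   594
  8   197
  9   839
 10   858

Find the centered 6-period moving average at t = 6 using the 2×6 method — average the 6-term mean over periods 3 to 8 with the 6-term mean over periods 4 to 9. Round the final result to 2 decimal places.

659.42

Sum over 3–8: 878 + 632 + 814 + 861 + 594 + 197 = 3976
Sum over 4–9: 632 + 814 + 861 + 594 + 197 + 839 = 3937
CMA at t=6 = (3976 + 3937) / (2·6) = 7913 / 12 = 659.42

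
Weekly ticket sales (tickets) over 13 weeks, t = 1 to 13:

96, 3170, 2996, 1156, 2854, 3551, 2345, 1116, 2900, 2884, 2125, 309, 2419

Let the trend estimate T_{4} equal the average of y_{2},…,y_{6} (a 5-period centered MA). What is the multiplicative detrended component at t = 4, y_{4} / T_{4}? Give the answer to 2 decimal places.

Trend T_4 = (3170 + 2996 + 1156 + 2854 + 3551) / 5 = 13727/5 = 2745.4000
Ratio to trend: 1156 / 2745.4000 = 0.42

0.42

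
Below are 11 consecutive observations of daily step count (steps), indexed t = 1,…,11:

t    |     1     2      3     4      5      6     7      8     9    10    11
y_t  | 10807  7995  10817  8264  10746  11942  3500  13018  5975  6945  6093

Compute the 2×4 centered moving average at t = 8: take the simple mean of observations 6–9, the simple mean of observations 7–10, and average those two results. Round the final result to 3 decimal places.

Sum over 6–9: 11942 + 3500 + 13018 + 5975 = 34435
Sum over 7–10: 3500 + 13018 + 5975 + 6945 = 29438
CMA at t=8 = (34435 + 29438) / (2·4) = 63873 / 8 = 7984.125

7984.125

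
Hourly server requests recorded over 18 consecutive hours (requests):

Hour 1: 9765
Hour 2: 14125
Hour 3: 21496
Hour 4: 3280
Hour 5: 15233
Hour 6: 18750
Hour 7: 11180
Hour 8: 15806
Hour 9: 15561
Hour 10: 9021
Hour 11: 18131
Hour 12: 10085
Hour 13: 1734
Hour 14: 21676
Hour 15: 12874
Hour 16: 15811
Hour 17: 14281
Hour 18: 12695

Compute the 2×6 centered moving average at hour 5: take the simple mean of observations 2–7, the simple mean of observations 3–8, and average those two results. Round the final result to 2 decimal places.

14150.75

Sum over 2–7: 14125 + 21496 + 3280 + 15233 + 18750 + 11180 = 84064
Sum over 3–8: 21496 + 3280 + 15233 + 18750 + 11180 + 15806 = 85745
CMA at t=5 = (84064 + 85745) / (2·6) = 169809 / 12 = 14150.75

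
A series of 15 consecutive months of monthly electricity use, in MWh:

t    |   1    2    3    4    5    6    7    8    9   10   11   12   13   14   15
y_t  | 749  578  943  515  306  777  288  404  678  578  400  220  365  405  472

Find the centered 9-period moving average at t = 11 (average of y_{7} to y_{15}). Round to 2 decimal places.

423.33

Sum of periods 7–15: 288 + 404 + 678 + 578 + 400 + 220 + 365 + 405 + 472 = 3810
Divide by 9: 3810 / 9 = 423.33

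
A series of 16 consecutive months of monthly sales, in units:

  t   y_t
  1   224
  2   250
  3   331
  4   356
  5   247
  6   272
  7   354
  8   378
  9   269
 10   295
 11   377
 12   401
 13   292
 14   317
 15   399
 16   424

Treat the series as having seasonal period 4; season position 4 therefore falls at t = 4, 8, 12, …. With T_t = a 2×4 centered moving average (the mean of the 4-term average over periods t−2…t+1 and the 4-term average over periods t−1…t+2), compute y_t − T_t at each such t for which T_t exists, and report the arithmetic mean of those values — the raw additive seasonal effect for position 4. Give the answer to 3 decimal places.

57.042

Season position 4 occurs at t = 4, 8, 12 (where T_t is defined).
t=4: T_4 = 298.75000; y_4 − T_4 = 356 − 298.75000 = 57.25000
t=8: T_8 = 321.12500; y_8 − T_8 = 378 − 321.12500 = 56.87500
t=12: T_12 = 344.00000; y_12 − T_12 = 401 − 344.00000 = 57.00000
Mean deviation: (57.25000 + 56.87500 + 57.00000) / 3 = 57.042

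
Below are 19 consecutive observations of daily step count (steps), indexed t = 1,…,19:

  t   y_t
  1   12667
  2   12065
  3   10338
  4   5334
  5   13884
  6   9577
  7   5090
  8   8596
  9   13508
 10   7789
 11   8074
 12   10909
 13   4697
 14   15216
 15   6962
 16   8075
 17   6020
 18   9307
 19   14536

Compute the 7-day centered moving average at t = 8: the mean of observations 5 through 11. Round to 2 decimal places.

Sum of periods 5–11: 13884 + 9577 + 5090 + 8596 + 13508 + 7789 + 8074 = 66518
Divide by 7: 66518 / 7 = 9502.57

9502.57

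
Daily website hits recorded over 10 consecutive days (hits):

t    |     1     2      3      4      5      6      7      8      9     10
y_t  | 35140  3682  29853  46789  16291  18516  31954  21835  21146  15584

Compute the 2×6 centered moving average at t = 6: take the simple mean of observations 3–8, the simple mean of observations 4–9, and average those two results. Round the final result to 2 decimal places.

26814.08

Sum over 3–8: 29853 + 46789 + 16291 + 18516 + 31954 + 21835 = 165238
Sum over 4–9: 46789 + 16291 + 18516 + 31954 + 21835 + 21146 = 156531
CMA at t=6 = (165238 + 156531) / (2·6) = 321769 / 12 = 26814.08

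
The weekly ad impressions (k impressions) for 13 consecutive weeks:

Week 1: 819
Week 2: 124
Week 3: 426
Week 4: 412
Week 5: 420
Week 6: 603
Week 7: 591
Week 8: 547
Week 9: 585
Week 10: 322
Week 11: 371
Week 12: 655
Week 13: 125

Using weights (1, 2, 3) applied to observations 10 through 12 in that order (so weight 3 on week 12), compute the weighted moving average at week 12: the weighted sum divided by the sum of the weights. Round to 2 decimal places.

Weighted sum: 1·322 + 2·371 + 3·655 = 322 + 742 + 1965 = 3029
Weight total: 1 + 2 + 3 = 6
WMA = 3029 / 6 = 504.83

504.83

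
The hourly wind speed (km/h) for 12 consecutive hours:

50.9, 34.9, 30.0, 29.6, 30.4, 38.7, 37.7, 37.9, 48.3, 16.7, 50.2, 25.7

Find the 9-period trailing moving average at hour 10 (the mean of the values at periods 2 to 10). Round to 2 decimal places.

33.80

Sum of periods 2–10: 34.9 + 30.0 + 29.6 + 30.4 + 38.7 + 37.7 + 37.9 + 48.3 + 16.7 = 304.2
Divide by 9: 304.2 / 9 = 33.80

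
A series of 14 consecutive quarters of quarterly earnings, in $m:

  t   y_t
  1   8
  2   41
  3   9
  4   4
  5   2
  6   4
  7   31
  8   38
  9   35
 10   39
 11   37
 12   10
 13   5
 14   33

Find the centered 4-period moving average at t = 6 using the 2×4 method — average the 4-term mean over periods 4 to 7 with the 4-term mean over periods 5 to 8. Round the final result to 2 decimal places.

14.50

Sum over 4–7: 4 + 2 + 4 + 31 = 41
Sum over 5–8: 2 + 4 + 31 + 38 = 75
CMA at t=6 = (41 + 75) / (2·4) = 116 / 8 = 14.50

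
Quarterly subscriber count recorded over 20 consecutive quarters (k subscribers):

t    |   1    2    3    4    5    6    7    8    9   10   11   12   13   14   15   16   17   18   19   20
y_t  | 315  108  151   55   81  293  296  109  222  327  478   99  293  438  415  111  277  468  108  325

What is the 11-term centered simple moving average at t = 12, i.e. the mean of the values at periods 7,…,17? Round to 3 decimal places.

278.636

Sum of periods 7–17: 296 + 109 + 222 + 327 + 478 + 99 + 293 + 438 + 415 + 111 + 277 = 3065
Divide by 11: 3065 / 11 = 278.636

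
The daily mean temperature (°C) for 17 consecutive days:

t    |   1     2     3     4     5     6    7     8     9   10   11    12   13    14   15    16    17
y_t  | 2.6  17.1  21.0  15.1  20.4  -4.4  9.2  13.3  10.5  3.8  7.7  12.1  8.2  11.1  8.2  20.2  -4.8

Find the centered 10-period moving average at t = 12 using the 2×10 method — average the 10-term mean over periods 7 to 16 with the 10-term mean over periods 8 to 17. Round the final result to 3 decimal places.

Sum over 7–16: 9.2 + 13.3 + 10.5 + 3.8 + 7.7 + 12.1 + 8.2 + 11.1 + 8.2 + 20.2 = 104.3
Sum over 8–17: 13.3 + 10.5 + 3.8 + 7.7 + 12.1 + 8.2 + 11.1 + 8.2 + 20.2 + (-4.8) = 90.3
CMA at t=12 = (104.3 + 90.3) / (2·10) = 194.6 / 20 = 9.730

9.730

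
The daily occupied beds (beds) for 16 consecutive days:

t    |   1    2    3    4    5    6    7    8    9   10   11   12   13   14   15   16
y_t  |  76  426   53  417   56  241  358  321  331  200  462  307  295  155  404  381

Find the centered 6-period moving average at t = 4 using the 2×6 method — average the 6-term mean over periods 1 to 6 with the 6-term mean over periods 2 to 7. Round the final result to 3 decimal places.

235.000

Sum over 1–6: 76 + 426 + 53 + 417 + 56 + 241 = 1269
Sum over 2–7: 426 + 53 + 417 + 56 + 241 + 358 = 1551
CMA at t=4 = (1269 + 1551) / (2·6) = 2820 / 12 = 235.000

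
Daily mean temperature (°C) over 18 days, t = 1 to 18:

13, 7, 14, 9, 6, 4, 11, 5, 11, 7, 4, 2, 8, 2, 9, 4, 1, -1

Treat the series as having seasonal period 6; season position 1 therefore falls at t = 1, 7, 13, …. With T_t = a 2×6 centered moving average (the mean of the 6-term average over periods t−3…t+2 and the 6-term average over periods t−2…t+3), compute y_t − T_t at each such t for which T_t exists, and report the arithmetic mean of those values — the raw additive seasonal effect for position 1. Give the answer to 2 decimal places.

Season position 1 occurs at t = 7, 13 (where T_t is defined).
t=7: T_7 = 7.5000; y_7 − T_7 = 11 − 7.5000 = 3.5000
t=13: T_13 = 5.0833; y_13 − T_13 = 8 − 5.0833 = 2.9167
Mean deviation: (3.5000 + 2.9167) / 2 = 3.21

3.21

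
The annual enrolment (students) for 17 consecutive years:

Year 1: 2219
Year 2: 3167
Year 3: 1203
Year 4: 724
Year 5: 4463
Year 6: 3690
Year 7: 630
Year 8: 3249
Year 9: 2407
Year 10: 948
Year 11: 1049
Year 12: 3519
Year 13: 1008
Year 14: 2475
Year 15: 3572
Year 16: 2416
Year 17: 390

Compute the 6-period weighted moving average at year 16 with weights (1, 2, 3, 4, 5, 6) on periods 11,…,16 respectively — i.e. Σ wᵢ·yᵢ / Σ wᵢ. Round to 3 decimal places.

2541.286

Weighted sum: 1·1049 + 2·3519 + 3·1008 + 4·2475 + 5·3572 + 6·2416 = 1049 + 7038 + 3024 + 9900 + 17860 + 14496 = 53367
Weight total: 1 + 2 + 3 + 4 + 5 + 6 = 21
WMA = 53367 / 21 = 2541.286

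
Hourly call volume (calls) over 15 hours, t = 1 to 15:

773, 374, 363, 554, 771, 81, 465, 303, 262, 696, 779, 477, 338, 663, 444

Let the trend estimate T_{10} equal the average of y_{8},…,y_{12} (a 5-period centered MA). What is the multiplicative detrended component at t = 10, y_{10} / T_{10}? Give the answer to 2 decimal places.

1.38

Trend T_10 = (303 + 262 + 696 + 779 + 477) / 5 = 2517/5 = 503.4000
Ratio to trend: 696 / 503.4000 = 1.38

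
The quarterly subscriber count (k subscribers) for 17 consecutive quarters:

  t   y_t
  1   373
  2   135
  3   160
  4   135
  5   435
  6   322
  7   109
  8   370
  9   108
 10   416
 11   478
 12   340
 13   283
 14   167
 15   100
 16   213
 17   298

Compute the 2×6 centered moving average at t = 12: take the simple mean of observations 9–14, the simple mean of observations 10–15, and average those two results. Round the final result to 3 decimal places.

Sum over 9–14: 108 + 416 + 478 + 340 + 283 + 167 = 1792
Sum over 10–15: 416 + 478 + 340 + 283 + 167 + 100 = 1784
CMA at t=12 = (1792 + 1784) / (2·6) = 3576 / 12 = 298.000

298.000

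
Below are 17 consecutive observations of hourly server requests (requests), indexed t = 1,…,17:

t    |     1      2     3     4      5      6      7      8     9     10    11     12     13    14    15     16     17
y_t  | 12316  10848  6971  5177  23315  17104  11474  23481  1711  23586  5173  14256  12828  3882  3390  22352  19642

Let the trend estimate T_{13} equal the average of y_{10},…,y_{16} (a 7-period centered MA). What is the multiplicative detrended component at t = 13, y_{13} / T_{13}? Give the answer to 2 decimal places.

Trend T_13 = (23586 + 5173 + 14256 + 12828 + 3882 + 3390 + 22352) / 7 = 85467/7 = 12209.5714
Ratio to trend: 12828 / 12209.5714 = 1.05

1.05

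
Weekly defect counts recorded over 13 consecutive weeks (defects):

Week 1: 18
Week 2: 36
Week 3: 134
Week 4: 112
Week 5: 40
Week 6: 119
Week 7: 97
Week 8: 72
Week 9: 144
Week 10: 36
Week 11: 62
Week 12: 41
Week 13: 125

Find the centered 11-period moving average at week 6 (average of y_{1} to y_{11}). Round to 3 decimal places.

79.091

Sum of periods 1–11: 18 + 36 + 134 + 112 + 40 + 119 + 97 + 72 + 144 + 36 + 62 = 870
Divide by 11: 870 / 11 = 79.091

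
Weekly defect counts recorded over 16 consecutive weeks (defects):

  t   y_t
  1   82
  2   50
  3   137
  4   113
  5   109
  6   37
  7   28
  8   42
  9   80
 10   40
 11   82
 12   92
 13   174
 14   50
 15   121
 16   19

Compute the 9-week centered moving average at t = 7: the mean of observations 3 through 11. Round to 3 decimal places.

Sum of periods 3–11: 137 + 113 + 109 + 37 + 28 + 42 + 80 + 40 + 82 = 668
Divide by 9: 668 / 9 = 74.222

74.222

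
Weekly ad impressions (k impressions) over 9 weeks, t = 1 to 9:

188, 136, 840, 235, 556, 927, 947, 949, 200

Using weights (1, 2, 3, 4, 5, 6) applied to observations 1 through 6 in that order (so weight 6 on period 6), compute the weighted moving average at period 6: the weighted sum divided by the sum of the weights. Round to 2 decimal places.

Weighted sum: 1·188 + 2·136 + 3·840 + 4·235 + 5·556 + 6·927 = 188 + 272 + 2520 + 940 + 2780 + 5562 = 12262
Weight total: 1 + 2 + 3 + 4 + 5 + 6 = 21
WMA = 12262 / 21 = 583.90

583.90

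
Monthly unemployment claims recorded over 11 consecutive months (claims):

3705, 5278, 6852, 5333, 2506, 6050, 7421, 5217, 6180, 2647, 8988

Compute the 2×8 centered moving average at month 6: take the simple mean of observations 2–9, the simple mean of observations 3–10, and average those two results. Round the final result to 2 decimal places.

Sum over 2–9: 5278 + 6852 + 5333 + 2506 + 6050 + 7421 + 5217 + 6180 = 44837
Sum over 3–10: 6852 + 5333 + 2506 + 6050 + 7421 + 5217 + 6180 + 2647 = 42206
CMA at t=6 = (44837 + 42206) / (2·8) = 87043 / 16 = 5440.19

5440.19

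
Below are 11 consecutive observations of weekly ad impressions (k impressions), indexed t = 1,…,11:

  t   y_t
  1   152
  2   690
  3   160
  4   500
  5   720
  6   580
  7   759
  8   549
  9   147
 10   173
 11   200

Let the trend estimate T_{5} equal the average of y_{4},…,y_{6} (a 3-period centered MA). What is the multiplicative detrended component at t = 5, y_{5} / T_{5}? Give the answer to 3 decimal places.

Trend T_5 = (500 + 720 + 580) / 3 = 1800/3 = 600.00000
Ratio to trend: 720 / 600.00000 = 1.200

1.200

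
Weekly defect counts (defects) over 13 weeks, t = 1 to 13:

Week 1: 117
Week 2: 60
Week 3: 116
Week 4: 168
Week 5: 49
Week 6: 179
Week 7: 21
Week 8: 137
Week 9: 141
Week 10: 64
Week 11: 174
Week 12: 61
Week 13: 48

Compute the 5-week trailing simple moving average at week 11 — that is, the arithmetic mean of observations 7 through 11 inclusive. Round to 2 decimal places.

Sum of periods 7–11: 21 + 137 + 141 + 64 + 174 = 537
Divide by 5: 537 / 5 = 107.40

107.40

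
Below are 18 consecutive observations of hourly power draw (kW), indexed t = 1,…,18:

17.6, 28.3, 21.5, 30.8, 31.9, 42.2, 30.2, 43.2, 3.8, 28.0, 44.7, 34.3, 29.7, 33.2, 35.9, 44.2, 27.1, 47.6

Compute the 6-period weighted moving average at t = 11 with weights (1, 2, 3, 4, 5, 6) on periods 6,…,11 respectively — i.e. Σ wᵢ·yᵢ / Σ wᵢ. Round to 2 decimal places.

31.22

Weighted sum: 1·42.2 + 2·30.2 + 3·43.2 + 4·3.8 + 5·28.0 + 6·44.7 = 42.2 + 60.4 + 129.6 + 15.2 + 140.0 + 268.2 = 655.6
Weight total: 1 + 2 + 3 + 4 + 5 + 6 = 21
WMA = 655.6 / 21 = 31.22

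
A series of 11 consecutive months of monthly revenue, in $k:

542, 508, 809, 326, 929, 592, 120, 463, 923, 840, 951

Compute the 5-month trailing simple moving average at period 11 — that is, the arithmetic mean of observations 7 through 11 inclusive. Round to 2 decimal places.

659.40

Sum of periods 7–11: 120 + 463 + 923 + 840 + 951 = 3297
Divide by 5: 3297 / 5 = 659.40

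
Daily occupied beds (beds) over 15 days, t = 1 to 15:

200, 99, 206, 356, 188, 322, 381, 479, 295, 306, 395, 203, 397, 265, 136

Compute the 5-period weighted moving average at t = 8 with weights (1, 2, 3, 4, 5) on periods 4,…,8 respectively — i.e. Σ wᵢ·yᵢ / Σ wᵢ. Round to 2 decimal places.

Weighted sum: 1·356 + 2·188 + 3·322 + 4·381 + 5·479 = 356 + 376 + 966 + 1524 + 2395 = 5617
Weight total: 1 + 2 + 3 + 4 + 5 = 15
WMA = 5617 / 15 = 374.47

374.47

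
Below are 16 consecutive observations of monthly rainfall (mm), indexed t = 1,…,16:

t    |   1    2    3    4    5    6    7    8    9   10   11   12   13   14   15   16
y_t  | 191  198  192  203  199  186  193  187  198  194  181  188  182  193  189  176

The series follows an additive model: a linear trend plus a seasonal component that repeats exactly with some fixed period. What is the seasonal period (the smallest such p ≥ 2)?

5

First differences y_{t+1} − y_t: 7, -6, 11, -4, -13, 7, -6, 11, -4, -13, 7, -6, …
The difference pattern repeats every 5 terms and not for any smaller step, so p = 5.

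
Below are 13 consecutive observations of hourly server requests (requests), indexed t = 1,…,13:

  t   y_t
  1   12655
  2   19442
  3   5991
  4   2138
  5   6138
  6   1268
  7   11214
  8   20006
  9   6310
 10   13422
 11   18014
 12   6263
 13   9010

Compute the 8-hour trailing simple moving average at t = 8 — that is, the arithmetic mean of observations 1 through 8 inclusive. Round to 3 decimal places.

9856.500

Sum of periods 1–8: 12655 + 19442 + 5991 + 2138 + 6138 + 1268 + 11214 + 20006 = 78852
Divide by 8: 78852 / 8 = 9856.500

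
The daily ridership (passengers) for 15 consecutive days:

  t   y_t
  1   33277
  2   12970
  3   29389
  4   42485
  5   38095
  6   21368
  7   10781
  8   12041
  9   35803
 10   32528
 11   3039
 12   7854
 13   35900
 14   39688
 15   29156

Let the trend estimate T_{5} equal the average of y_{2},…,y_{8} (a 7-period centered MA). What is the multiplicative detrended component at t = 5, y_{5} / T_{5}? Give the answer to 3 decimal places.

Trend T_5 = (12970 + 29389 + 42485 + 38095 + 21368 + 10781 + 12041) / 7 = 167129/7 = 23875.57143
Ratio to trend: 38095 / 23875.57143 = 1.596

1.596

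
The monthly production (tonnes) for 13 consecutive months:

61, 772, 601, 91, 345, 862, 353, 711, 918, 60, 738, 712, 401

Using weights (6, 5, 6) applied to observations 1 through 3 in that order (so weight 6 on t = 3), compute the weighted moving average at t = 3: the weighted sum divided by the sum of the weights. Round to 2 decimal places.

Weighted sum: 6·61 + 5·772 + 6·601 = 366 + 3860 + 3606 = 7832
Weight total: 6 + 5 + 6 = 17
WMA = 7832 / 17 = 460.71

460.71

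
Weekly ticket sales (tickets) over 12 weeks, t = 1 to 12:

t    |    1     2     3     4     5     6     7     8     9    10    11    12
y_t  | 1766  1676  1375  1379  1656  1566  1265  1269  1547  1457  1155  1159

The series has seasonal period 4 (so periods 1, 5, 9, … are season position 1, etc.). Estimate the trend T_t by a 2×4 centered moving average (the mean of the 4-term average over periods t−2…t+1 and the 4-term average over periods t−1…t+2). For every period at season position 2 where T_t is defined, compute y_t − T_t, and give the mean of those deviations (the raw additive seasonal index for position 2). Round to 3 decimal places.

Season position 2 occurs at t = 6, 10 (where T_t is defined).
t=6: T_6 = 1452.75000; y_6 − T_6 = 1566 − 1452.75000 = 113.25000
t=10: T_10 = 1343.25000; y_10 − T_10 = 1457 − 1343.25000 = 113.75000
Mean deviation: (113.25000 + 113.75000) / 2 = 113.500

113.500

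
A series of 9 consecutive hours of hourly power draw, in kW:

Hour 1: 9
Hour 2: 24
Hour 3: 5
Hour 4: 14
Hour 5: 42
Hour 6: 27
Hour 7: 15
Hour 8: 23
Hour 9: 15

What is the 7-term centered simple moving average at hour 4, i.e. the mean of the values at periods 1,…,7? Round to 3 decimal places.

Sum of periods 1–7: 9 + 24 + 5 + 14 + 42 + 27 + 15 = 136
Divide by 7: 136 / 7 = 19.429

19.429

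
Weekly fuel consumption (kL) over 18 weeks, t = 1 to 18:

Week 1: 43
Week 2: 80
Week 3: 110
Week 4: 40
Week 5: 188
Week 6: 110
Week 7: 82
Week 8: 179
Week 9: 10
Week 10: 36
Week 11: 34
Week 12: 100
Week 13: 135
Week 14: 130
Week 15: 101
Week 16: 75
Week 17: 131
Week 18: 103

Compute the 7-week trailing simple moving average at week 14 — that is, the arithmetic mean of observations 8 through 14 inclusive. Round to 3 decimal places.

Sum of periods 8–14: 179 + 10 + 36 + 34 + 100 + 135 + 130 = 624
Divide by 7: 624 / 7 = 89.143

89.143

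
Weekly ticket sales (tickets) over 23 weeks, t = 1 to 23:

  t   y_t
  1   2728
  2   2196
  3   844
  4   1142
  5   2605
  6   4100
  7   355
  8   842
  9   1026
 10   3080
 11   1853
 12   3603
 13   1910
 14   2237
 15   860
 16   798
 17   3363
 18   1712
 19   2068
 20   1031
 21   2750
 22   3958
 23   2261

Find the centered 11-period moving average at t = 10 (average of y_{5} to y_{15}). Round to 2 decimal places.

2042.82

Sum of periods 5–15: 2605 + 4100 + 355 + 842 + 1026 + 3080 + 1853 + 3603 + 1910 + 2237 + 860 = 22471
Divide by 11: 22471 / 11 = 2042.82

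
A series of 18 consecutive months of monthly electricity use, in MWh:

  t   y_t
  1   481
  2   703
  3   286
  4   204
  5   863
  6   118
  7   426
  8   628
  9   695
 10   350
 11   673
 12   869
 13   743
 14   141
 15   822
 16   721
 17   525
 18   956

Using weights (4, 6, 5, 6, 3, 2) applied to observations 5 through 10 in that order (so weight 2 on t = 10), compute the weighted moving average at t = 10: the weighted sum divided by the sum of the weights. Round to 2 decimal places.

493.96

Weighted sum: 4·863 + 6·118 + 5·426 + 6·628 + 3·695 + 2·350 = 3452 + 708 + 2130 + 3768 + 2085 + 700 = 12843
Weight total: 4 + 6 + 5 + 6 + 3 + 2 = 26
WMA = 12843 / 26 = 493.96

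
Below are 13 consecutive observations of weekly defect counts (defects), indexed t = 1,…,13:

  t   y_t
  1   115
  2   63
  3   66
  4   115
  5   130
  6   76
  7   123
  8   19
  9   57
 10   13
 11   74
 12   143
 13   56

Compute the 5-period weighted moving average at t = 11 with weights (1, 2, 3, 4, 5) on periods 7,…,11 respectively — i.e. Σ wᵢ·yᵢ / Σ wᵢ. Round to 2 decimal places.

Weighted sum: 1·123 + 2·19 + 3·57 + 4·13 + 5·74 = 123 + 38 + 171 + 52 + 370 = 754
Weight total: 1 + 2 + 3 + 4 + 5 = 15
WMA = 754 / 15 = 50.27

50.27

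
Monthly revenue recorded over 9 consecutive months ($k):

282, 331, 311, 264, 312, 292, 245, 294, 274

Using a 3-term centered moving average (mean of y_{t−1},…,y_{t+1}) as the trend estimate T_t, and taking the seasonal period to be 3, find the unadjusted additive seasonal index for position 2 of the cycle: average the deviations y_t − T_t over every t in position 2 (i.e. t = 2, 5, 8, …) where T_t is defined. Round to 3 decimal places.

Season position 2 occurs at t = 2, 5, 8 (where T_t is defined).
t=2: T_2 = 308.00000; y_2 − T_2 = 331 − 308.00000 = 23.00000
t=5: T_5 = 289.33333; y_5 − T_5 = 312 − 289.33333 = 22.66667
t=8: T_8 = 271.00000; y_8 − T_8 = 294 − 271.00000 = 23.00000
Mean deviation: (23.00000 + 22.66667 + 23.00000) / 3 = 22.889

22.889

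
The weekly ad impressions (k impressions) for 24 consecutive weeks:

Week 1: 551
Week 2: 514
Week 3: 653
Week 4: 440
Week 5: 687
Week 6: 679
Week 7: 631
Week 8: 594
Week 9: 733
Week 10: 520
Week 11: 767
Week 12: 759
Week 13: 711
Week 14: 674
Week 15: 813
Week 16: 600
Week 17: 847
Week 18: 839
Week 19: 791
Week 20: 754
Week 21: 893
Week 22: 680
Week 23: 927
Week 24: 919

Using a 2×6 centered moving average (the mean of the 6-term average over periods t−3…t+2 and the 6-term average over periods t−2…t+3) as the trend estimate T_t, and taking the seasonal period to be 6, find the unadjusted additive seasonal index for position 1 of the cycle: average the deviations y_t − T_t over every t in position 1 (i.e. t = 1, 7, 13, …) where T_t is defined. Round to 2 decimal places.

Season position 1 occurs at t = 7, 13, 19 (where T_t is defined).
t=7: T_7 = 634.0000; y_7 − T_7 = 631 − 634.0000 = -3.0000
t=13: T_13 = 714.0000; y_13 − T_13 = 711 − 714.0000 = -3.0000
t=19: T_19 = 794.0000; y_19 − T_19 = 791 − 794.0000 = -3.0000
Mean deviation: (-3.0000 + -3.0000 + -3.0000) / 3 = -3.00

-3.00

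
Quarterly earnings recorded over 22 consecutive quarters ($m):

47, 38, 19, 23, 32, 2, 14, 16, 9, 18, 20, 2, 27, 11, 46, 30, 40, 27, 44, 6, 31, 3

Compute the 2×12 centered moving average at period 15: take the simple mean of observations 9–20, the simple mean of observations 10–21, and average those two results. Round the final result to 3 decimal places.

Sum over 9–20: 9 + 18 + 20 + 2 + 27 + 11 + 46 + 30 + 40 + 27 + 44 + 6 = 280
Sum over 10–21: 18 + 20 + 2 + 27 + 11 + 46 + 30 + 40 + 27 + 44 + 6 + 31 = 302
CMA at t=15 = (280 + 302) / (2·12) = 582 / 24 = 24.250

24.250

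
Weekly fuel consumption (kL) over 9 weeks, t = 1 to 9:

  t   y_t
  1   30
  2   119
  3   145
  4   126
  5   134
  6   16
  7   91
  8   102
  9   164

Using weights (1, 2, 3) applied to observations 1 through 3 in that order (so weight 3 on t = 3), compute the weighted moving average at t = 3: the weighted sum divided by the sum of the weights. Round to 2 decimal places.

117.17

Weighted sum: 1·30 + 2·119 + 3·145 = 30 + 238 + 435 = 703
Weight total: 1 + 2 + 3 = 6
WMA = 703 / 6 = 117.17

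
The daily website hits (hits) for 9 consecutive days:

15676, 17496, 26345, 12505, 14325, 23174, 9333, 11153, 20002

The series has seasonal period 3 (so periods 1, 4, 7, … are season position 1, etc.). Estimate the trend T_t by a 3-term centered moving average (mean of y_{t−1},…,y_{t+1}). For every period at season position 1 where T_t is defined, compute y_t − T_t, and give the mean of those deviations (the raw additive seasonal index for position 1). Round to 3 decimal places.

-5220.167

Season position 1 occurs at t = 4, 7 (where T_t is defined).
t=4: T_4 = 17725.00000; y_4 − T_4 = 12505 − 17725.00000 = -5220.00000
t=7: T_7 = 14553.33333; y_7 − T_7 = 9333 − 14553.33333 = -5220.33333
Mean deviation: (-5220.00000 + -5220.33333) / 2 = -5220.167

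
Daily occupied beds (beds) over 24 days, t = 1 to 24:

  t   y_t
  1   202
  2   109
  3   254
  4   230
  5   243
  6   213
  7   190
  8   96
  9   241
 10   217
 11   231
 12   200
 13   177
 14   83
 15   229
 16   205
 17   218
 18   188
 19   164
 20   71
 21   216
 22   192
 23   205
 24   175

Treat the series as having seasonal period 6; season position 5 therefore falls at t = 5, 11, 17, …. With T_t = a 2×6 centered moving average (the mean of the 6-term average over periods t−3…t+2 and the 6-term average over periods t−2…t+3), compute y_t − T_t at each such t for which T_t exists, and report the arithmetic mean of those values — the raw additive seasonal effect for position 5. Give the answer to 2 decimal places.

Season position 5 occurs at t = 5, 11, 17 (where T_t is defined).
t=5: T_5 = 205.4167; y_5 − T_5 = 243 − 205.4167 = 37.5833
t=11: T_11 = 192.5833; y_11 − T_11 = 231 − 192.5833 = 38.4167
t=17: T_17 = 180.1667; y_17 − T_17 = 218 − 180.1667 = 37.8333
Mean deviation: (37.5833 + 38.4167 + 37.8333) / 3 = 37.94

37.94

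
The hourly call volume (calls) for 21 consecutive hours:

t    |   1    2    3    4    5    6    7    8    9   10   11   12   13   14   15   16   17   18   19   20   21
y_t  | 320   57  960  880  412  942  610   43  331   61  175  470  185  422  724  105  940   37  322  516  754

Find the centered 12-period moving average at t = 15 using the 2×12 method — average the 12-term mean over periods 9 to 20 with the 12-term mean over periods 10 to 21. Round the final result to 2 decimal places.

Sum over 9–20: 331 + 61 + 175 + 470 + 185 + 422 + 724 + 105 + 940 + 37 + 322 + 516 = 4288
Sum over 10–21: 61 + 175 + 470 + 185 + 422 + 724 + 105 + 940 + 37 + 322 + 516 + 754 = 4711
CMA at t=15 = (4288 + 4711) / (2·12) = 8999 / 24 = 374.96

374.96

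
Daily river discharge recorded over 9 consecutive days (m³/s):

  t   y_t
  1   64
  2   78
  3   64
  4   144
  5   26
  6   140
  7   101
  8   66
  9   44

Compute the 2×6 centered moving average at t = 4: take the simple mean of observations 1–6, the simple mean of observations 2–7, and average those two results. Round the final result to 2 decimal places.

89.08

Sum over 1–6: 64 + 78 + 64 + 144 + 26 + 140 = 516
Sum over 2–7: 78 + 64 + 144 + 26 + 140 + 101 = 553
CMA at t=4 = (516 + 553) / (2·6) = 1069 / 12 = 89.08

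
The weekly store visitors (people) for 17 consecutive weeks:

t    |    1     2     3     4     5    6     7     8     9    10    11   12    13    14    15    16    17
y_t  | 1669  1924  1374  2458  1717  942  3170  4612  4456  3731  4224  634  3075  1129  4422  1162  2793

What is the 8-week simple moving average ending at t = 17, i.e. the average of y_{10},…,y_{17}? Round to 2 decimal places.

2646.25

Sum of periods 10–17: 3731 + 4224 + 634 + 3075 + 1129 + 4422 + 1162 + 2793 = 21170
Divide by 8: 21170 / 8 = 2646.25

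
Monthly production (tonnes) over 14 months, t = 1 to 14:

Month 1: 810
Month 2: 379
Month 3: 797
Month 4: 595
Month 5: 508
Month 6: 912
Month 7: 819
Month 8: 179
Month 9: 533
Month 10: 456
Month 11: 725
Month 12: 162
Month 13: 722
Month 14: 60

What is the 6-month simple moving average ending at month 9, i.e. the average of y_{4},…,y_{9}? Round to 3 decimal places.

591.000

Sum of periods 4–9: 595 + 508 + 912 + 819 + 179 + 533 = 3546
Divide by 6: 3546 / 6 = 591.000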